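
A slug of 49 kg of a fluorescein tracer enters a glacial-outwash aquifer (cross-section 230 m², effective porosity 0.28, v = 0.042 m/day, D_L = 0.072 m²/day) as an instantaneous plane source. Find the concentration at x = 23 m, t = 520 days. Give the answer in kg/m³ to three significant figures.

0.0348 kg/m³

For an instantaneous plane source, C(x,t) = M/(n_e·A·√(4πDt)) · exp(−(x−vt)²/(4Dt)), with n_e·A the pore (flow) area.
Plume center vt = 0.042 × 520 = 21.84 m, so the well at 23 m is 1.16 m downgradient of the peak.
√(4πDt) = 21.69 m, giving peak height M/(n_e·A·√(4πDt)) = 49/(0.28 × 230 × 21.69) = 0.03508 kg/m³.
(x−vt)²/(4Dt) = (1.16)²/(4 × 0.072 × 520) = 0.008985; exp(−0.008985) = 0.9911.
C = 0.03508 × 0.9911 = 0.0348 kg/m³.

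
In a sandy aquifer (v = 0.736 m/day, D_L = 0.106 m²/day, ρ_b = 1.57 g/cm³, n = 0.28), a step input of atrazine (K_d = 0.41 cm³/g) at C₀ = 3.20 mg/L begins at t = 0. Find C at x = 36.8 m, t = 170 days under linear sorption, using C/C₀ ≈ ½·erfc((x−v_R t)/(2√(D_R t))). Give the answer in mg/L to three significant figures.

Retardation factor R = 1 + ρ_b·K_d/n = 1 + 1.57 × 0.41/0.28 = 3.299.
Sorption retards both mechanisms: v_R = v/R = 0.2231 m/day, D_R = D/R = 0.03213 m²/day.
v_R·t = 0.2231 × 170 = 37.927 m; 2√(D_R t) = 4.674 m; argument = (36.8 − 37.927)/4.674 = -0.2411.
C = C₀ × ½·erfc(-0.2411) = 3.20 × 0.6334 = 2.03 mg/L.

2.03 mg/L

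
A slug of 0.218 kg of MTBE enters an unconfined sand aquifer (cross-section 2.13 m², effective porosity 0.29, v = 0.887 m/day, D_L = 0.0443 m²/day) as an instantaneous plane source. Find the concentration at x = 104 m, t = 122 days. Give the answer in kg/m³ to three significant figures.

For an instantaneous plane source, C(x,t) = M/(n_e·A·√(4πDt)) · exp(−(x−vt)²/(4Dt)), with n_e·A the pore (flow) area.
Plume center vt = 0.887 × 122 = 108.214 m, so the well at 104 m is 4.214 m upgradient of the peak.
√(4πDt) = 8.241 m, giving peak height M/(n_e·A·√(4πDt)) = 0.218/(0.29 × 2.13 × 8.241) = 0.04283 kg/m³.
(x−vt)²/(4Dt) = (-4.214)²/(4 × 0.0443 × 122) = 0.8214; exp(−0.8214) = 0.4398.
C = 0.04283 × 0.4398 = 0.0188 kg/m³.

0.0188 kg/m³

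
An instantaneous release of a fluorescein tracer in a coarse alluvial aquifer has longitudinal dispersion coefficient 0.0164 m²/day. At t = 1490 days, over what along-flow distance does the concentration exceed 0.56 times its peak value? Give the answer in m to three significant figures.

15.1 m

The plume is Gaussian with σ = √(2Dt) = √(2 × 0.0164 × 1490) = 6.991 m.
C/C_peak = exp(−Δx²/(2σ²)) = 0.56 ⇒ Δx = σ·√(−2 ln 0.56) = 6.991 × 1.077 = 7.529 m.
Width = 2Δx = 15.1 m.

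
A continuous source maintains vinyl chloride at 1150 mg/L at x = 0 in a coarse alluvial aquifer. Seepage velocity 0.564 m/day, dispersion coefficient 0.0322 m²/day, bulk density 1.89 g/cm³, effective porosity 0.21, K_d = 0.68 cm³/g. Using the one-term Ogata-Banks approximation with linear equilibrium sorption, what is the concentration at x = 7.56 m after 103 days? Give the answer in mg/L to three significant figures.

842 mg/L

Retardation factor R = 1 + ρ_b·K_d/n = 1 + 1.89 × 0.68/0.21 = 7.120.
Sorption retards both mechanisms: v_R = v/R = 0.07921 m/day, D_R = D/R = 0.004522 m²/day.
v_R·t = 0.07921 × 103 = 8.15863 m; 2√(D_R t) = 1.365 m; argument = (7.56 − 8.15863)/1.365 = -0.4386.
C = C₀ × ½·erfc(-0.4386) = 1150 × 0.7325 = 842 mg/L.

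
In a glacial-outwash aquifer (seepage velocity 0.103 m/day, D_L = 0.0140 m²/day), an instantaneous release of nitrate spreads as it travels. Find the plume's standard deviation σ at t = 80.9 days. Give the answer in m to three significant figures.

Dispersive spreading gives a Gaussian with σ² = 2Dt; advection only shifts the center.
σ = √(2 × 0.0140 × 80.9) = 1.51 m.

1.51 m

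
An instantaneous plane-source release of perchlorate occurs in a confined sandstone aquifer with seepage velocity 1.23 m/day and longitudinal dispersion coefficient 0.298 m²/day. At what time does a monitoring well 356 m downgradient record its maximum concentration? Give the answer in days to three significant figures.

For the 1D instantaneous-source solution, setting ∂C/∂t = 0 at fixed x gives v²t² + 2Dt − x² = 0, so t = (√(D² + v²x²) − D)/v².
√(D² + v²x²) = √(0.298² + 1.23² × 356²) = 437.9; v² = 1.5129.
t = (437.9 − 0.298)/1.5129 = 289 days (vs. the pure-advection estimate x/v = 289 d).

289 days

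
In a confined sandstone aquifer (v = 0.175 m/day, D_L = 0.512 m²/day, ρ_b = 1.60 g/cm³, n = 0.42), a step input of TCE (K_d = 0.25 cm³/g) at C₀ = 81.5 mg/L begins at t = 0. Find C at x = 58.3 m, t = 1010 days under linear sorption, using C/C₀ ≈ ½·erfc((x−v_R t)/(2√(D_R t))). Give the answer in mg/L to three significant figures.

Retardation factor R = 1 + ρ_b·K_d/n = 1 + 1.60 × 0.25/0.42 = 1.952.
Sorption retards both mechanisms: v_R = v/R = 0.08965 m/day, D_R = D/R = 0.2623 m²/day.
v_R·t = 0.08965 × 1010 = 90.5465 m; 2√(D_R t) = 32.55 m; argument = (58.3 − 90.5465)/32.55 = -0.9907.
C = C₀ × ½·erfc(-0.9907) = 81.5 × 0.9194 = 74.9 mg/L.

74.9 mg/L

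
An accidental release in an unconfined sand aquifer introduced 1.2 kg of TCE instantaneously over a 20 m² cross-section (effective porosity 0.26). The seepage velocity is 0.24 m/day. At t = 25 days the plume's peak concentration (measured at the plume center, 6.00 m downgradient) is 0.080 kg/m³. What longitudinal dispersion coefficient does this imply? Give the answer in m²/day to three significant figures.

At the plume center C_max = M/(n_e·A·√(4πDt)), so D = M²/(4πt·(n_e·A·C_max)²).
n_e·A·C_max = 0.26 × 20 × 0.080 = 0.4160 kg/m.
D = 1.2²/(4π × 25 × 0.4160²) = 0.0265 m²/day.

0.0265 m²/day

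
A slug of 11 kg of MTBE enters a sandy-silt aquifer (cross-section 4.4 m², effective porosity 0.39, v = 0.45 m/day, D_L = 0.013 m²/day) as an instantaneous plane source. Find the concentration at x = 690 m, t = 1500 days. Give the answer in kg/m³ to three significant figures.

For an instantaneous plane source, C(x,t) = M/(n_e·A·√(4πDt)) · exp(−(x−vt)²/(4Dt)), with n_e·A the pore (flow) area.
Plume center vt = 0.45 × 1500 = 675 m, so the well at 690 m is 15 m downgradient of the peak.
√(4πDt) = 15.65 m, giving peak height M/(n_e·A·√(4πDt)) = 11/(0.39 × 4.4 × 15.65) = 0.4096 kg/m³.
(x−vt)²/(4Dt) = (15)²/(4 × 0.013 × 1500) = 2.885; exp(−2.885) = 0.05585.
C = 0.4096 × 0.05585 = 0.0229 kg/m³.

0.0229 kg/m³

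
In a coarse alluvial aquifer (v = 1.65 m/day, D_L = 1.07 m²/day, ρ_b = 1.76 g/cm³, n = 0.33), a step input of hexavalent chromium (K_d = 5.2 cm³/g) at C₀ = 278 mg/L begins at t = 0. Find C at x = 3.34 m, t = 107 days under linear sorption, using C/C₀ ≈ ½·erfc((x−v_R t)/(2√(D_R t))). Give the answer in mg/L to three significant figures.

233 mg/L

Retardation factor R = 1 + ρ_b·K_d/n = 1 + 1.76 × 5.2/0.33 = 28.73.
Sorption retards both mechanisms: v_R = v/R = 0.05743 m/day, D_R = D/R = 0.03724 m²/day.
v_R·t = 0.05743 × 107 = 6.14501 m; 2√(D_R t) = 3.992 m; argument = (3.34 − 6.14501)/3.992 = -0.7027.
C = C₀ × ½·erfc(-0.7027) = 278 × 0.8398 = 233 mg/L.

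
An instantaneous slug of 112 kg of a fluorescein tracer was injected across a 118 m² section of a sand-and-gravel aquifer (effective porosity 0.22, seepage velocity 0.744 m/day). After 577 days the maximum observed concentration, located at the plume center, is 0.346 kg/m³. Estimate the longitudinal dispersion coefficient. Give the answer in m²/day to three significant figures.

0.0214 m²/day

At the plume center C_max = M/(n_e·A·√(4πDt)), so D = M²/(4πt·(n_e·A·C_max)²).
n_e·A·C_max = 0.22 × 118 × 0.346 = 8.982 kg/m.
D = 112²/(4π × 577 × 8.982²) = 0.0214 m²/day.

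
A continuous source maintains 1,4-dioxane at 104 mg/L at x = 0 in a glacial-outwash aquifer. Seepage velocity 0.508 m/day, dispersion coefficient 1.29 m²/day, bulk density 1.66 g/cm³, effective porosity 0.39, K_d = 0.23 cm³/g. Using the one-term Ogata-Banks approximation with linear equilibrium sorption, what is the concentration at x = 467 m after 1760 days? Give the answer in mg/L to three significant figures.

Retardation factor R = 1 + ρ_b·K_d/n = 1 + 1.66 × 0.23/0.39 = 1.979.
Sorption retards both mechanisms: v_R = v/R = 0.2567 m/day, D_R = D/R = 0.6518 m²/day.
v_R·t = 0.2567 × 1760 = 451.792 m; 2√(D_R t) = 67.74 m; argument = (467 − 451.792)/67.74 = 0.2245.
C = C₀ × ½·erfc(0.2245) = 104 × 0.3754 = 39.0 mg/L.

39.0 mg/L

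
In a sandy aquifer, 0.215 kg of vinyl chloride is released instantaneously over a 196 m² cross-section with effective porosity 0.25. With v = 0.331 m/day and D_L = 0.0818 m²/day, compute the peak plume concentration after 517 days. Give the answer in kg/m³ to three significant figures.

The peak of an instantaneous 1D plume sits at x = vt; there the Gaussian factor is 1 and C_max = M/(n_e·A·√(4πDt)), where n_e·A is the pore area the mass is dissolved in.
√(4πDt) = √(4π × 0.0818 × 517) = 23.05 m, so C_max = 0.215/(0.25 × 196 × 23.05) = 0.000190 kg/m³.

0.000190 kg/m³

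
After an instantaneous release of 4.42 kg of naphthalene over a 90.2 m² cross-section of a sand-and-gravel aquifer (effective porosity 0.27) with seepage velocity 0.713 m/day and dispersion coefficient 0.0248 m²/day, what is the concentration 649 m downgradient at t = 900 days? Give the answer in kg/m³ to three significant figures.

For an instantaneous plane source, C(x,t) = M/(n_e·A·√(4πDt)) · exp(−(x−vt)²/(4Dt)), with n_e·A the pore (flow) area.
Plume center vt = 0.713 × 900 = 641.7 m, so the well at 649 m is 7.3 m downgradient of the peak.
√(4πDt) = 16.75 m, giving peak height M/(n_e·A·√(4πDt)) = 4.42/(0.27 × 90.2 × 16.75) = 0.01084 kg/m³.
(x−vt)²/(4Dt) = (7.3)²/(4 × 0.0248 × 900) = 0.5969; exp(−0.5969) = 0.5505.
C = 0.01084 × 0.5505 = 0.00597 kg/m³.

0.00597 kg/m³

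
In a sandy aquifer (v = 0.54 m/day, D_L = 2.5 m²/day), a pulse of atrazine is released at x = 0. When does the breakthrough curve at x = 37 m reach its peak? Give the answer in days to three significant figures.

For the 1D instantaneous-source solution, setting ∂C/∂t = 0 at fixed x gives v²t² + 2Dt − x² = 0, so t = (√(D² + v²x²) − D)/v².
√(D² + v²x²) = √(2.5² + 0.54² × 37²) = 20.14; v² = 0.2916.
t = (20.14 − 2.5)/0.2916 = 60.5 days (vs. the pure-advection estimate x/v = 68.5 d).

60.5 days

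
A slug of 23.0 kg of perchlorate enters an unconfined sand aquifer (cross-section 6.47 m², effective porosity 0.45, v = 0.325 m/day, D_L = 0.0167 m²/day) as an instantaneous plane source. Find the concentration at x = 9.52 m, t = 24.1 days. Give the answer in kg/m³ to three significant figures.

For an instantaneous plane source, C(x,t) = M/(n_e·A·√(4πDt)) · exp(−(x−vt)²/(4Dt)), with n_e·A the pore (flow) area.
Plume center vt = 0.325 × 24.1 = 7.8325 m, so the well at 9.52 m is 1.6875 m downgradient of the peak.
√(4πDt) = 2.249 m, giving peak height M/(n_e·A·√(4πDt)) = 23.0/(0.45 × 6.47 × 2.249) = 3.513 kg/m³.
(x−vt)²/(4Dt) = (1.6875)²/(4 × 0.0167 × 24.1) = 1.769; exp(−1.769) = 0.1705.
C = 3.513 × 0.1705 = 0.599 kg/m³.

0.599 kg/m³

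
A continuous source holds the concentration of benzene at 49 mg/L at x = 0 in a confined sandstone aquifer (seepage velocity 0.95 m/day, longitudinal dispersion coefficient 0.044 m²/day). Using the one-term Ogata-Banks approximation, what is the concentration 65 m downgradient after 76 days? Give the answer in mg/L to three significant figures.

48.9 mg/L

For a continuous step input, C/C₀ ≈ ½·erfc((x−vt)/(2√(Dt))).
vt = 0.95 × 76 = 72.2 m and 2√(Dt) = 2√(0.044 × 76) = 3.657 m.
Argument (x−vt)/(2√(Dt)) = (65 − 72.2)/3.657 = -1.969; ½·erfc(-1.969) = 0.9973.
C = 49 × 0.9973 = 48.9 mg/L.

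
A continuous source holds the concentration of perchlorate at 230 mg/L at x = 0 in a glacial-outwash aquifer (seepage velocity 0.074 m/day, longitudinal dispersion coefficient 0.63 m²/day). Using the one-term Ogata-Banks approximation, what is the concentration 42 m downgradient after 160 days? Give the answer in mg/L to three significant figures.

3.87 mg/L

For a continuous step input, C/C₀ ≈ ½·erfc((x−vt)/(2√(Dt))).
vt = 0.074 × 160 = 11.84 m and 2√(Dt) = 2√(0.63 × 160) = 20.08 m.
Argument (x−vt)/(2√(Dt)) = (42 − 11.84)/20.08 = 1.502; ½·erfc(1.502) = 0.01683.
C = 230 × 0.01683 = 3.87 mg/L.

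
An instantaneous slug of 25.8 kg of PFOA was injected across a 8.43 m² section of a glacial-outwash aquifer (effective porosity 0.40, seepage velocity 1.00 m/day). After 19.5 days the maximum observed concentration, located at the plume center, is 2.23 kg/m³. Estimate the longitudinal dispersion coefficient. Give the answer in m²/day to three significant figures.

At the plume center C_max = M/(n_e·A·√(4πDt)), so D = M²/(4πt·(n_e·A·C_max)²).
n_e·A·C_max = 0.40 × 8.43 × 2.23 = 7.520 kg/m.
D = 25.8²/(4π × 19.5 × 7.520²) = 0.0480 m²/day.

0.0480 m²/day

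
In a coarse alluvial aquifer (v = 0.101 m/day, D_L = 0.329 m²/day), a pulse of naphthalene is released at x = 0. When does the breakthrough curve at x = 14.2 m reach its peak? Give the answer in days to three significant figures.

112 days

For the 1D instantaneous-source solution, setting ∂C/∂t = 0 at fixed x gives v²t² + 2Dt − x² = 0, so t = (√(D² + v²x²) − D)/v².
√(D² + v²x²) = √(0.329² + 0.101² × 14.2²) = 1.471; v² = 0.010201.
t = (1.471 − 0.329)/0.010201 = 112 days (vs. the pure-advection estimate x/v = 141 d).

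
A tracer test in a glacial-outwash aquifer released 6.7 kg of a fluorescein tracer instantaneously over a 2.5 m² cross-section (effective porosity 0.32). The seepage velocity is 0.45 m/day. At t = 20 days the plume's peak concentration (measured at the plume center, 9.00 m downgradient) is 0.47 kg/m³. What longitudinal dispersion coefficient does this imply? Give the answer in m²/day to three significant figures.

At the plume center C_max = M/(n_e·A·√(4πDt)), so D = M²/(4πt·(n_e·A·C_max)²).
n_e·A·C_max = 0.32 × 2.5 × 0.47 = 0.3760 kg/m.
D = 6.7²/(4π × 20 × 0.3760²) = 1.26 m²/day.

1.26 m²/day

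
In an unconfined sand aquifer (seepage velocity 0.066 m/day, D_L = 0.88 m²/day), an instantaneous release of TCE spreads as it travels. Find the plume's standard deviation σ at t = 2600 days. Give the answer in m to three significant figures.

Dispersive spreading gives a Gaussian with σ² = 2Dt; advection only shifts the center.
σ = √(2 × 0.88 × 2600) = 67.6 m.

67.6 m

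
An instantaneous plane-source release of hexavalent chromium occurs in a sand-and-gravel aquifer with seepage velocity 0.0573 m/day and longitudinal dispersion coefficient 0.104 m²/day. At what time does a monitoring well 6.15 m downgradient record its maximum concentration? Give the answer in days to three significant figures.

80.2 days

For the 1D instantaneous-source solution, setting ∂C/∂t = 0 at fixed x gives v²t² + 2Dt − x² = 0, so t = (√(D² + v²x²) − D)/v².
√(D² + v²x²) = √(0.104² + 0.0573² × 6.15²) = 0.3674; v² = 0.00328329.
t = (0.3674 − 0.104)/0.00328329 = 80.2 days (vs. the pure-advection estimate x/v = 107 d).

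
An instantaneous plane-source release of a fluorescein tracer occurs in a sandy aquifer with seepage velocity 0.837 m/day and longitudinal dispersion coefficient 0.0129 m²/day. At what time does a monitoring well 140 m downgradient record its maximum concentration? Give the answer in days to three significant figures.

For the 1D instantaneous-source solution, setting ∂C/∂t = 0 at fixed x gives v²t² + 2Dt − x² = 0, so t = (√(D² + v²x²) − D)/v².
√(D² + v²x²) = √(0.0129² + 0.837² × 140²) = 117.2; v² = 0.700569.
t = (117.2 − 0.0129)/0.700569 = 167 days (vs. the pure-advection estimate x/v = 167 d).

167 days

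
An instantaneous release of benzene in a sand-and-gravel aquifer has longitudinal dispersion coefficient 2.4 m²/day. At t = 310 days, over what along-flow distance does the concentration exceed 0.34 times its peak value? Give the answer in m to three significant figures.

113 m

The plume is Gaussian with σ = √(2Dt) = √(2 × 2.4 × 310) = 38.57 m.
C/C_peak = exp(−Δx²/(2σ²)) = 0.34 ⇒ Δx = σ·√(−2 ln 0.34) = 38.57 × 1.469 = 56.66 m.
Width = 2Δx = 113 m.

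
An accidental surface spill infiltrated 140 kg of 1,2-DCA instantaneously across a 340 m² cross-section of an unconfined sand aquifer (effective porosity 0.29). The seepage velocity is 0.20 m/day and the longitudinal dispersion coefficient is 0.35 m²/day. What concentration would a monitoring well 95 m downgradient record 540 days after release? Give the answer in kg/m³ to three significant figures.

For an instantaneous plane source, C(x,t) = M/(n_e·A·√(4πDt)) · exp(−(x−vt)²/(4Dt)), with n_e·A the pore (flow) area.
Plume center vt = 0.20 × 540 = 108 m, so the well at 95 m is 13 m upgradient of the peak.
√(4πDt) = 48.73 m, giving peak height M/(n_e·A·√(4πDt)) = 140/(0.29 × 340 × 48.73) = 0.02914 kg/m³.
(x−vt)²/(4Dt) = (-13)²/(4 × 0.35 × 540) = 0.2235; exp(−0.2235) = 0.7997.
C = 0.02914 × 0.7997 = 0.0233 kg/m³.

0.0233 kg/m³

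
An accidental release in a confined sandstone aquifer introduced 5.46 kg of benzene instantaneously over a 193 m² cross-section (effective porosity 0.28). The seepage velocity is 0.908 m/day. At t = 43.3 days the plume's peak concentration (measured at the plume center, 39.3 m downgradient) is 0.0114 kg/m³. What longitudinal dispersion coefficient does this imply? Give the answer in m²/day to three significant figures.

0.144 m²/day

At the plume center C_max = M/(n_e·A·√(4πDt)), so D = M²/(4πt·(n_e·A·C_max)²).
n_e·A·C_max = 0.28 × 193 × 0.0114 = 0.6161 kg/m.
D = 5.46²/(4π × 43.3 × 0.6161²) = 0.144 m²/day.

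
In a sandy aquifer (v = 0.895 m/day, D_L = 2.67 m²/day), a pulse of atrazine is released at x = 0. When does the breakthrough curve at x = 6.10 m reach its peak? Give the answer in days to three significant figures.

4.25 days

For the 1D instantaneous-source solution, setting ∂C/∂t = 0 at fixed x gives v²t² + 2Dt − x² = 0, so t = (√(D² + v²x²) − D)/v².
√(D² + v²x²) = √(2.67² + 0.895² × 6.10²) = 6.077; v² = 0.801025.
t = (6.077 − 2.67)/0.801025 = 4.25 days (vs. the pure-advection estimate x/v = 6.82 d).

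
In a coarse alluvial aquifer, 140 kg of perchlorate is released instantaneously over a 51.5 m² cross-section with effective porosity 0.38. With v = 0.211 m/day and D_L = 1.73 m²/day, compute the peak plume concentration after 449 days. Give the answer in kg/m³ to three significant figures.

The peak of an instantaneous 1D plume sits at x = vt; there the Gaussian factor is 1 and C_max = M/(n_e·A·√(4πDt)), where n_e·A is the pore area the mass is dissolved in.
√(4πDt) = √(4π × 1.73 × 449) = 98.80 m, so C_max = 140/(0.38 × 51.5 × 98.80) = 0.0724 kg/m³.

0.0724 kg/m³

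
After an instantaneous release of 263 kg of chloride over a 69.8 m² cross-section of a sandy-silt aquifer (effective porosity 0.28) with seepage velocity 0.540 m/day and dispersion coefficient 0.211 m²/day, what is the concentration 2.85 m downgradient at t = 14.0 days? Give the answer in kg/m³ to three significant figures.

0.338 kg/m³

For an instantaneous plane source, C(x,t) = M/(n_e·A·√(4πDt)) · exp(−(x−vt)²/(4Dt)), with n_e·A the pore (flow) area.
Plume center vt = 0.540 × 14.0 = 7.56 m, so the well at 2.85 m is 4.71 m upgradient of the peak.
√(4πDt) = 6.093 m, giving peak height M/(n_e·A·√(4πDt)) = 263/(0.28 × 69.8 × 6.093) = 2.209 kg/m³.
(x−vt)²/(4Dt) = (-4.71)²/(4 × 0.211 × 14.0) = 1.877; exp(−1.877) = 0.1530.
C = 2.209 × 0.1530 = 0.338 kg/m³.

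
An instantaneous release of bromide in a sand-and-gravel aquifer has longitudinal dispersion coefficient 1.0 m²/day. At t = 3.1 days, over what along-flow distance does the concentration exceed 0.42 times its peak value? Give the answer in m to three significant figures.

The plume is Gaussian with σ = √(2Dt) = √(2 × 1.0 × 3.1) = 2.490 m.
C/C_peak = exp(−Δx²/(2σ²)) = 0.42 ⇒ Δx = σ·√(−2 ln 0.42) = 2.490 × 1.317 = 3.279 m.
Width = 2Δx = 6.56 m.

6.56 m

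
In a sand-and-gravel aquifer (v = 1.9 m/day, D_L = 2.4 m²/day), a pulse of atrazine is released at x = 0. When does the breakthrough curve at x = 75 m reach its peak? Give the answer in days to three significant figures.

38.8 days

For the 1D instantaneous-source solution, setting ∂C/∂t = 0 at fixed x gives v²t² + 2Dt − x² = 0, so t = (√(D² + v²x²) − D)/v².
√(D² + v²x²) = √(2.4² + 1.9² × 75²) = 142.5; v² = 3.61.
t = (142.5 − 2.4)/3.61 = 38.8 days (vs. the pure-advection estimate x/v = 39.5 d).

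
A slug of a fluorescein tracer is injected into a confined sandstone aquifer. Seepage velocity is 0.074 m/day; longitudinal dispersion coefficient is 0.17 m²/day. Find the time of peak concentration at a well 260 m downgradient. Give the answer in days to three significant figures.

For the 1D instantaneous-source solution, setting ∂C/∂t = 0 at fixed x gives v²t² + 2Dt − x² = 0, so t = (√(D² + v²x²) − D)/v².
√(D² + v²x²) = √(0.17² + 0.074² × 260²) = 19.24; v² = 0.005476.
t = (19.24 − 0.17)/0.005476 = 3480 days (vs. the pure-advection estimate x/v = 3510 d).

3480 days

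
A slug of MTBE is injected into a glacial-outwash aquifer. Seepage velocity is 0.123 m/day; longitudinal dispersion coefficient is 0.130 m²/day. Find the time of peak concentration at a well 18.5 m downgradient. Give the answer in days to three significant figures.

For the 1D instantaneous-source solution, setting ∂C/∂t = 0 at fixed x gives v²t² + 2Dt − x² = 0, so t = (√(D² + v²x²) − D)/v².
√(D² + v²x²) = √(0.130² + 0.123² × 18.5²) = 2.279; v² = 0.015129.
t = (2.279 − 0.130)/0.015129 = 142 days (vs. the pure-advection estimate x/v = 150 d).

142 days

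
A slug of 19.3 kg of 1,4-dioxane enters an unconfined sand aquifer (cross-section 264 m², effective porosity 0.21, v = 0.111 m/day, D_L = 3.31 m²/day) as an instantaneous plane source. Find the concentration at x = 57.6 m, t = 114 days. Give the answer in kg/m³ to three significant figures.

0.00133 kg/m³

For an instantaneous plane source, C(x,t) = M/(n_e·A·√(4πDt)) · exp(−(x−vt)²/(4Dt)), with n_e·A the pore (flow) area.
Plume center vt = 0.111 × 114 = 12.654 m, so the well at 57.6 m is 44.946 m downgradient of the peak.
√(4πDt) = 68.86 m, giving peak height M/(n_e·A·√(4πDt)) = 19.3/(0.21 × 264 × 68.86) = 0.005056 kg/m³.
(x−vt)²/(4Dt) = (44.946)²/(4 × 3.31 × 114) = 1.338; exp(−1.338) = 0.2624.
C = 0.005056 × 0.2624 = 0.00133 kg/m³.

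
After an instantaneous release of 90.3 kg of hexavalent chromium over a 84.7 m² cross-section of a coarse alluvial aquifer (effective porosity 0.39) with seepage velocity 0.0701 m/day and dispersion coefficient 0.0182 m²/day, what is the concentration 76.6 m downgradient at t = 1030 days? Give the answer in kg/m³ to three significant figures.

For an instantaneous plane source, C(x,t) = M/(n_e·A·√(4πDt)) · exp(−(x−vt)²/(4Dt)), with n_e·A the pore (flow) area.
Plume center vt = 0.0701 × 1030 = 72.203 m, so the well at 76.6 m is 4.397 m downgradient of the peak.
√(4πDt) = 15.35 m, giving peak height M/(n_e·A·√(4πDt)) = 90.3/(0.39 × 84.7 × 15.35) = 0.1781 kg/m³.
(x−vt)²/(4Dt) = (4.397)²/(4 × 0.0182 × 1030) = 0.2578; exp(−0.2578) = 0.7727.
C = 0.1781 × 0.7727 = 0.138 kg/m³.

0.138 kg/m³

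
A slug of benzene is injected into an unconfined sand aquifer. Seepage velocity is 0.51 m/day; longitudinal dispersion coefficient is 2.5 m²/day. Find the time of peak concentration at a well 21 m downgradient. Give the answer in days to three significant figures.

For the 1D instantaneous-source solution, setting ∂C/∂t = 0 at fixed x gives v²t² + 2Dt − x² = 0, so t = (√(D² + v²x²) − D)/v².
√(D² + v²x²) = √(2.5² + 0.51² × 21²) = 11.00; v² = 0.2601.
t = (11.00 − 2.5)/0.2601 = 32.7 days (vs. the pure-advection estimate x/v = 41.2 d).

32.7 days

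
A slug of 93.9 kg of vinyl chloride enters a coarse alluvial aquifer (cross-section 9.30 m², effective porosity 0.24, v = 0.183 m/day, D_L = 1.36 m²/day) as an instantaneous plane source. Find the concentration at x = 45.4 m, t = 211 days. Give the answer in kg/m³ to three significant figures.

For an instantaneous plane source, C(x,t) = M/(n_e·A·√(4πDt)) · exp(−(x−vt)²/(4Dt)), with n_e·A the pore (flow) area.
Plume center vt = 0.183 × 211 = 38.613 m, so the well at 45.4 m is 6.787 m downgradient of the peak.
√(4πDt) = 60.05 m, giving peak height M/(n_e·A·√(4πDt)) = 93.9/(0.24 × 9.30 × 60.05) = 0.7006 kg/m³.
(x−vt)²/(4Dt) = (6.787)²/(4 × 1.36 × 211) = 0.04013; exp(−0.04013) = 0.9607.
C = 0.7006 × 0.9607 = 0.673 kg/m³.

0.673 kg/m³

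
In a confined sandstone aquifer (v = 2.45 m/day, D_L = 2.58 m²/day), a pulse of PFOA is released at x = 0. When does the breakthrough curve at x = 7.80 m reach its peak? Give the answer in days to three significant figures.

2.78 days

For the 1D instantaneous-source solution, setting ∂C/∂t = 0 at fixed x gives v²t² + 2Dt − x² = 0, so t = (√(D² + v²x²) − D)/v².
√(D² + v²x²) = √(2.58² + 2.45² × 7.80²) = 19.28; v² = 6.0025.
t = (19.28 − 2.58)/6.0025 = 2.78 days (vs. the pure-advection estimate x/v = 3.18 d).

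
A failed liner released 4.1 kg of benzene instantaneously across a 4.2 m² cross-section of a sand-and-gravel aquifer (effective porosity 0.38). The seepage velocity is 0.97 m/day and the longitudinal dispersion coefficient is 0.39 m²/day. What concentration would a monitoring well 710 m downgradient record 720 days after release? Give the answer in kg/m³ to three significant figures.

For an instantaneous plane source, C(x,t) = M/(n_e·A·√(4πDt)) · exp(−(x−vt)²/(4Dt)), with n_e·A the pore (flow) area.
Plume center vt = 0.97 × 720 = 698.4 m, so the well at 710 m is 11.6 m downgradient of the peak.
√(4πDt) = 59.40 m, giving peak height M/(n_e·A·√(4πDt)) = 4.1/(0.38 × 4.2 × 59.40) = 0.04325 kg/m³.
(x−vt)²/(4Dt) = (11.6)²/(4 × 0.39 × 720) = 0.1198; exp(−0.1198) = 0.8871.
C = 0.04325 × 0.8871 = 0.0384 kg/m³.

0.0384 kg/m³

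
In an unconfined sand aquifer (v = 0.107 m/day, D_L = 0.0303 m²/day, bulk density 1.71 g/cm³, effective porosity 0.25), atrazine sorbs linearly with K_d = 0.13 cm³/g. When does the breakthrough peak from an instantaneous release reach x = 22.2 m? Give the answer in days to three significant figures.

Retardation factor R = 1 + ρ_b·K_d/n = 1 + 1.71 × 0.13/0.25 = 1.889.
Sorption retards both mechanisms: v_R = v/R = 0.05664 m/day, D_R = D/R = 0.01604 m²/day.
Peak time from v_R²t² + 2D_R t − x² = 0: t = (√(D_R² + v_R²x²) − D_R)/v_R².
√(D_R² + v_R²x²) = √(0.01604² + 0.05664² × 22.2²) = 1.258; v_R² = 0.003208.
t = (1.258 − 0.01604)/0.003208 = 387 days.

387 days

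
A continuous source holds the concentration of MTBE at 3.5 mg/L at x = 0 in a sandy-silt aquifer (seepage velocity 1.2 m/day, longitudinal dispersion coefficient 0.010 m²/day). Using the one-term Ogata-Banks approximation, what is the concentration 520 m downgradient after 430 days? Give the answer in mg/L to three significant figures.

0.302 mg/L

For a continuous step input, C/C₀ ≈ ½·erfc((x−vt)/(2√(Dt))).
vt = 1.2 × 430 = 516 m and 2√(Dt) = 2√(0.010 × 430) = 4.147 m.
Argument (x−vt)/(2√(Dt)) = (520 − 516)/4.147 = 0.9646; ½·erfc(0.9646) = 0.08626.
C = 3.5 × 0.08626 = 0.302 mg/L.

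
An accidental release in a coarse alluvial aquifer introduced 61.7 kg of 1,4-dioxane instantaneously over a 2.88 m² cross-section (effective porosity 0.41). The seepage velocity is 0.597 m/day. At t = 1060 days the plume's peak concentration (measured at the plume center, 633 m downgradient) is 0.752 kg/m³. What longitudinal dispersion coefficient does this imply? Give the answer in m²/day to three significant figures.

0.362 m²/day

At the plume center C_max = M/(n_e·A·√(4πDt)), so D = M²/(4πt·(n_e·A·C_max)²).
n_e·A·C_max = 0.41 × 2.88 × 0.752 = 0.8880 kg/m.
D = 61.7²/(4π × 1060 × 0.8880²) = 0.362 m²/day.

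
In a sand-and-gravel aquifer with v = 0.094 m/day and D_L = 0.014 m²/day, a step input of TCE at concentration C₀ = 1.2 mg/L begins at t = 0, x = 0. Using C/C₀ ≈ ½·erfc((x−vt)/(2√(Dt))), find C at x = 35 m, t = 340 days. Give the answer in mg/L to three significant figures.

0.195 mg/L

For a continuous step input, C/C₀ ≈ ½·erfc((x−vt)/(2√(Dt))).
vt = 0.094 × 340 = 31.96 m and 2√(Dt) = 2√(0.014 × 340) = 4.363 m.
Argument (x−vt)/(2√(Dt)) = (35 − 31.96)/4.363 = 0.6968; ½·erfc(0.6968) = 0.1622.
C = 1.2 × 0.1622 = 0.195 mg/L.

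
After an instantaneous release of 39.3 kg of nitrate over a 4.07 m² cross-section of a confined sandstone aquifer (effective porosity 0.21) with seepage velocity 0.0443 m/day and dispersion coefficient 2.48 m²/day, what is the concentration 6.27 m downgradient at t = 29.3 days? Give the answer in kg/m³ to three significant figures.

1.40 kg/m³

For an instantaneous plane source, C(x,t) = M/(n_e·A·√(4πDt)) · exp(−(x−vt)²/(4Dt)), with n_e·A the pore (flow) area.
Plume center vt = 0.0443 × 29.3 = 1.29799 m, so the well at 6.27 m is 4.97201 m downgradient of the peak.
√(4πDt) = 30.22 m, giving peak height M/(n_e·A·√(4πDt)) = 39.3/(0.21 × 4.07 × 30.22) = 1.522 kg/m³.
(x−vt)²/(4Dt) = (4.97201)²/(4 × 2.48 × 29.3) = 0.08505; exp(−0.08505) = 0.9185.
C = 1.522 × 0.9185 = 1.40 kg/m³.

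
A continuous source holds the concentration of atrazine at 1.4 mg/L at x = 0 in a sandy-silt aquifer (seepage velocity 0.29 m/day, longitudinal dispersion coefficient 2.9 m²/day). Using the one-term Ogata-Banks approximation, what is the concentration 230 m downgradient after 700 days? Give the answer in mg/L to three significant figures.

For a continuous step input, C/C₀ ≈ ½·erfc((x−vt)/(2√(Dt))).
vt = 0.29 × 700 = 203 m and 2√(Dt) = 2√(2.9 × 700) = 90.11 m.
Argument (x−vt)/(2√(Dt)) = (230 − 203)/90.11 = 0.2996; ½·erfc(0.2996) = 0.3359.
C = 1.4 × 0.3359 = 0.470 mg/L.

0.470 mg/L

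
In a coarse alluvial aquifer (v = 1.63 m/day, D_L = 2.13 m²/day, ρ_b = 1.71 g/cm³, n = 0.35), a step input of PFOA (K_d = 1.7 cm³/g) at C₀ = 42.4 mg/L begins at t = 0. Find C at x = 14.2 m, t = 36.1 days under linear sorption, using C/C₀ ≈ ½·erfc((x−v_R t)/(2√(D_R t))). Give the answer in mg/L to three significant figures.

Retardation factor R = 1 + ρ_b·K_d/n = 1 + 1.71 × 1.7/0.35 = 9.306.
Sorption retards both mechanisms: v_R = v/R = 0.1752 m/day, D_R = D/R = 0.2289 m²/day.
v_R·t = 0.1752 × 36.1 = 6.32472 m; 2√(D_R t) = 5.749 m; argument = (14.2 − 6.32472)/5.749 = 1.370.
C = C₀ × ½·erfc(1.370) = 42.4 × 0.02634 = 1.12 mg/L.

1.12 mg/L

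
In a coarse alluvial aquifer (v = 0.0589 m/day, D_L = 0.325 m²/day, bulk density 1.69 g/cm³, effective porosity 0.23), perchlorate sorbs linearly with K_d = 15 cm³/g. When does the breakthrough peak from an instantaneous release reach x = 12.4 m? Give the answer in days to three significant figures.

Retardation factor R = 1 + ρ_b·K_d/n = 1 + 1.69 × 15/0.23 = 111.2.
Sorption retards both mechanisms: v_R = v/R = 0.0005297 m/day, D_R = D/R = 0.002923 m²/day.
Peak time from v_R²t² + 2D_R t − x² = 0: t = (√(D_R² + v_R²x²) − D_R)/v_R².
√(D_R² + v_R²x²) = √(0.002923² + 0.0005297² × 12.4²) = 0.007189; v_R² = 2.806e-07.
t = (0.007189 − 0.002923)/2.806e-07 = 15200 days.

15200 days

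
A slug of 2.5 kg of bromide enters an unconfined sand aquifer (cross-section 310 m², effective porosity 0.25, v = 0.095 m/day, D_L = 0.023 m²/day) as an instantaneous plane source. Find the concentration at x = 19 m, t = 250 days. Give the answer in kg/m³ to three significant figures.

0.00142 kg/m³

For an instantaneous plane source, C(x,t) = M/(n_e·A·√(4πDt)) · exp(−(x−vt)²/(4Dt)), with n_e·A the pore (flow) area.
Plume center vt = 0.095 × 250 = 23.75 m, so the well at 19 m is 4.75 m upgradient of the peak.
√(4πDt) = 8.500 m, giving peak height M/(n_e·A·√(4πDt)) = 2.5/(0.25 × 310 × 8.500) = 0.003795 kg/m³.
(x−vt)²/(4Dt) = (-4.75)²/(4 × 0.023 × 250) = 0.9810; exp(−0.9810) = 0.3749.
C = 0.003795 × 0.3749 = 0.00142 kg/m³.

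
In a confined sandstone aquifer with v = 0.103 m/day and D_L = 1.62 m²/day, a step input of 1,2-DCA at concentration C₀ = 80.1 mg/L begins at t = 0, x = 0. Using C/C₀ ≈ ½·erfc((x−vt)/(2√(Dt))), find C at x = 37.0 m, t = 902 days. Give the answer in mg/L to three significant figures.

For a continuous step input, C/C₀ ≈ ½·erfc((x−vt)/(2√(Dt))).
vt = 0.103 × 902 = 92.906 m and 2√(Dt) = 2√(1.62 × 902) = 76.45 m.
Argument (x−vt)/(2√(Dt)) = (37.0 − 92.906)/76.45 = -0.7313; ½·erfc(-0.7313) = 0.8495.
C = 80.1 × 0.8495 = 68.0 mg/L.

68.0 mg/L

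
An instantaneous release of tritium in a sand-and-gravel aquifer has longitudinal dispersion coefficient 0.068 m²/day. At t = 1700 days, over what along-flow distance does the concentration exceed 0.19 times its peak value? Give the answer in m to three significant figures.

The plume is Gaussian with σ = √(2Dt) = √(2 × 0.068 × 1700) = 15.21 m.
C/C_peak = exp(−Δx²/(2σ²)) = 0.19 ⇒ Δx = σ·√(−2 ln 0.19) = 15.21 × 1.822 = 27.71 m.
Width = 2Δx = 55.4 m.

55.4 m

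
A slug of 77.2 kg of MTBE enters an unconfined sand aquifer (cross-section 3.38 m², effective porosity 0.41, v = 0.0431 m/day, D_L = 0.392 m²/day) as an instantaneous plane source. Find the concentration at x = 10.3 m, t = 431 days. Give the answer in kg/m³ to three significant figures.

1.09 kg/m³

For an instantaneous plane source, C(x,t) = M/(n_e·A·√(4πDt)) · exp(−(x−vt)²/(4Dt)), with n_e·A the pore (flow) area.
Plume center vt = 0.0431 × 431 = 18.5761 m, so the well at 10.3 m is 8.2761 m upgradient of the peak.
√(4πDt) = 46.08 m, giving peak height M/(n_e·A·√(4πDt)) = 77.2/(0.41 × 3.38 × 46.08) = 1.209 kg/m³.
(x−vt)²/(4Dt) = (-8.2761)²/(4 × 0.392 × 431) = 0.1014; exp(−0.1014) = 0.9036.
C = 1.209 × 0.9036 = 1.09 kg/m³.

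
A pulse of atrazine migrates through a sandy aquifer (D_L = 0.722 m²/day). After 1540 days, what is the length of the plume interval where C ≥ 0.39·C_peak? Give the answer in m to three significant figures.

The plume is Gaussian with σ = √(2Dt) = √(2 × 0.722 × 1540) = 47.16 m.
C/C_peak = exp(−Δx²/(2σ²)) = 0.39 ⇒ Δx = σ·√(−2 ln 0.39) = 47.16 × 1.372 = 64.70 m.
Width = 2Δx = 129 m.

129 m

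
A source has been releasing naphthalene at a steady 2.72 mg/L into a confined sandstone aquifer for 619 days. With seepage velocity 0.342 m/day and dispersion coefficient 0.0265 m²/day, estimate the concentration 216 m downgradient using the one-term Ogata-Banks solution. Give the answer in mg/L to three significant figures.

0.616 mg/L

For a continuous step input, C/C₀ ≈ ½·erfc((x−vt)/(2√(Dt))).
vt = 0.342 × 619 = 211.698 m and 2√(Dt) = 2√(0.0265 × 619) = 8.100 m.
Argument (x−vt)/(2√(Dt)) = (216 − 211.698)/8.100 = 0.5311; ½·erfc(0.5311) = 0.2263.
C = 2.72 × 0.2263 = 0.616 mg/L.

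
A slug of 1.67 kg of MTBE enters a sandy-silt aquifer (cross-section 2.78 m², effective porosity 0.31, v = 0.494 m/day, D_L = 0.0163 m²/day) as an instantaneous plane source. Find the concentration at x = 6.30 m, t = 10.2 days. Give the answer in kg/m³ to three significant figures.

0.123 kg/m³

For an instantaneous plane source, C(x,t) = M/(n_e·A·√(4πDt)) · exp(−(x−vt)²/(4Dt)), with n_e·A the pore (flow) area.
Plume center vt = 0.494 × 10.2 = 5.0388 m, so the well at 6.30 m is 1.2612 m downgradient of the peak.
√(4πDt) = 1.445 m, giving peak height M/(n_e·A·√(4πDt)) = 1.67/(0.31 × 2.78 × 1.445) = 1.341 kg/m³.
(x−vt)²/(4Dt) = (1.2612)²/(4 × 0.0163 × 10.2) = 2.392; exp(−2.392) = 0.09145.
C = 1.341 × 0.09145 = 0.123 kg/m³.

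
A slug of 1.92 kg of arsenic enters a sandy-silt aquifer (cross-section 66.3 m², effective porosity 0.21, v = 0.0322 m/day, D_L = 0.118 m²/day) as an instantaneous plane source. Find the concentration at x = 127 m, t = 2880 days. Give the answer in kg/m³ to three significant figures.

0.000890 kg/m³

For an instantaneous plane source, C(x,t) = M/(n_e·A·√(4πDt)) · exp(−(x−vt)²/(4Dt)), with n_e·A the pore (flow) area.
Plume center vt = 0.0322 × 2880 = 92.736 m, so the well at 127 m is 34.264 m downgradient of the peak.
√(4πDt) = 65.35 m, giving peak height M/(n_e·A·√(4πDt)) = 1.92/(0.21 × 66.3 × 65.35) = 0.002110 kg/m³.
(x−vt)²/(4Dt) = (34.264)²/(4 × 0.118 × 2880) = 0.8637; exp(−0.8637) = 0.4216.
C = 0.002110 × 0.4216 = 0.000890 kg/m³.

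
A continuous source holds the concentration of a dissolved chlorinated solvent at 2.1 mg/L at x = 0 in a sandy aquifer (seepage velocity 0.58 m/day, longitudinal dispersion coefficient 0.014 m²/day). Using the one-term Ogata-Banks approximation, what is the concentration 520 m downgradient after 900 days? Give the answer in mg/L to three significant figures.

1.38 mg/L

For a continuous step input, C/C₀ ≈ ½·erfc((x−vt)/(2√(Dt))).
vt = 0.58 × 900 = 522 m and 2√(Dt) = 2√(0.014 × 900) = 7.099 m.
Argument (x−vt)/(2√(Dt)) = (520 − 522)/7.099 = -0.2817; ½·erfc(-0.2817) = 0.6548.
C = 2.1 × 0.6548 = 1.38 mg/L.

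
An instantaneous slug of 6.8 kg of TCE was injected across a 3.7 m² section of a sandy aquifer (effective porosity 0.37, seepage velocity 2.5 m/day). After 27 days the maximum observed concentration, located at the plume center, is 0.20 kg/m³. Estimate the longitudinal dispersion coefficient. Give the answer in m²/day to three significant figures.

At the plume center C_max = M/(n_e·A·√(4πDt)), so D = M²/(4πt·(n_e·A·C_max)²).
n_e·A·C_max = 0.37 × 3.7 × 0.20 = 0.2738 kg/m.
D = 6.8²/(4π × 27 × 0.2738²) = 1.82 m²/day.

1.82 m²/day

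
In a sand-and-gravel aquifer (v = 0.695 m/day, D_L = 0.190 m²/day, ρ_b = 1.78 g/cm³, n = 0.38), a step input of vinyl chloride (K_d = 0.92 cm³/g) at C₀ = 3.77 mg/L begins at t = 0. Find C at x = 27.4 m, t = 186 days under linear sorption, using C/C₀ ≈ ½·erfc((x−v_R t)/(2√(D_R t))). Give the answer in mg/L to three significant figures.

Retardation factor R = 1 + ρ_b·K_d/n = 1 + 1.78 × 0.92/0.38 = 5.309.
Sorption retards both mechanisms: v_R = v/R = 0.1309 m/day, D_R = D/R = 0.03579 m²/day.
v_R·t = 0.1309 × 186 = 24.3474 m; 2√(D_R t) = 5.160 m; argument = (27.4 − 24.3474)/5.160 = 0.5916.
C = C₀ × ½·erfc(0.5916) = 3.77 × 0.2014 = 0.759 mg/L.

0.759 mg/L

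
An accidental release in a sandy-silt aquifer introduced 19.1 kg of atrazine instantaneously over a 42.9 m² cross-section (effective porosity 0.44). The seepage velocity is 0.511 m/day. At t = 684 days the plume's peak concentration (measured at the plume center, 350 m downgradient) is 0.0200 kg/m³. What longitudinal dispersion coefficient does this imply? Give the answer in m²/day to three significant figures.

0.298 m²/day

At the plume center C_max = M/(n_e·A·√(4πDt)), so D = M²/(4πt·(n_e·A·C_max)²).
n_e·A·C_max = 0.44 × 42.9 × 0.0200 = 0.3775 kg/m.
D = 19.1²/(4π × 684 × 0.3775²) = 0.298 m²/day.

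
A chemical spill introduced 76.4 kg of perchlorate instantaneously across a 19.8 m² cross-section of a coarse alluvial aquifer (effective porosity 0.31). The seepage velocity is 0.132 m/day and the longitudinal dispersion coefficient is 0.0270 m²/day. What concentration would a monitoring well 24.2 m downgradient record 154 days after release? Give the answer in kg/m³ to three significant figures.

For an instantaneous plane source, C(x,t) = M/(n_e·A·√(4πDt)) · exp(−(x−vt)²/(4Dt)), with n_e·A the pore (flow) area.
Plume center vt = 0.132 × 154 = 20.328 m, so the well at 24.2 m is 3.872 m downgradient of the peak.
√(4πDt) = 7.228 m, giving peak height M/(n_e·A·√(4πDt)) = 76.4/(0.31 × 19.8 × 7.228) = 1.722 kg/m³.
(x−vt)²/(4Dt) = (3.872)²/(4 × 0.0270 × 154) = 0.9014; exp(−0.9014) = 0.4060.
C = 1.722 × 0.4060 = 0.699 kg/m³.

0.699 kg/m³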